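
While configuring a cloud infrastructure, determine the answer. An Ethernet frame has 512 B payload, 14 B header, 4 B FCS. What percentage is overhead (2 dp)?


Given: payload = 512 B, header = 14 B, trailer = 4 B
Overhead bytes = header + trailer = 14 + 4 = 18
Total frame = payload + overhead = 512 + 18 = 530
Overhead % = 18 / 530 * 100 = 3.3962% -> 3.40% (2 dp)

3.40


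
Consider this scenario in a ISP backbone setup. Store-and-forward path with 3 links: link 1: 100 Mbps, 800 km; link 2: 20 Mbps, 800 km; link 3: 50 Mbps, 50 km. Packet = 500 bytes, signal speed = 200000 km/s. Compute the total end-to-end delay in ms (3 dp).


Packet = 500 bytes = 4000 bits. Store-and-forward: sum (t_trans + t_prop) per link.
Link 1: t_trans = 4000/(100*10^6) s = 0.0400 ms; t_prop = 800/200000 s = 4.0000 ms; subtotal = 4.0400 ms
Link 2: t_trans = 4000/(20*10^6) s = 0.2000 ms; t_prop = 800/200000 s = 4.0000 ms; subtotal = 4.2000 ms
Link 3: t_trans = 4000/(50*10^6) s = 0.0800 ms; t_prop = 50/200000 s = 0.2500 ms; subtotal = 0.3300 ms
End-to-end = 4.0400 + 4.2000 + 0.3300 = 8.5700 ms -> 8.570 ms (3 dp)

8.570


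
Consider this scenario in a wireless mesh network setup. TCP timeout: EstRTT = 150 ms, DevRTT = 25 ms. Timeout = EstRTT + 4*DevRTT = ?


Given: EstRTT = 150 ms, DevRTT = 25 ms
Timeout = EstRTT + 4 * DevRTT
4 * DevRTT = 4 * 25 = 100
Timeout = 150 + 100 = 250 ms

250


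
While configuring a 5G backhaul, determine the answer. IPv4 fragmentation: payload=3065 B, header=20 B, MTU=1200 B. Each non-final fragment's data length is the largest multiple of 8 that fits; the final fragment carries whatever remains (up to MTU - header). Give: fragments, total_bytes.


Max data per non-final fragment = floor((MTU - header)/8)*8 = floor((1200 - 20)/8)*8 = floor(1180/8)*8 = 1176 B
Final fragment needs no 8-byte alignment: it can carry up to MTU - header = 1180 B
Non-final fragments needed = ceil((payload - 1180) / 1176) = ceil(1885/1176) = ceil(1.6029) = 2
Number of fragments = 2 + 1 = 3
Fragment sizes (data): 2 * 1176 B + 713 B (last, 713 <= 1180 OK)
Total bytes sent = payload + n_frags * header = 3065 + 3*20 = 3065 + 60 = 3125 B

3, 3125


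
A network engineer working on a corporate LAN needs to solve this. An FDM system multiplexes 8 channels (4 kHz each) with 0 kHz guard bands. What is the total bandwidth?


Given: 8 channels, 4 kHz each, guard = 0 kHz
Channel bandwidth = 8 * 4 = 32 kHz
Guard bands = 7 gaps * 0 kHz = 0 kHz
Total = 32 + 0 = 32 kHz

32


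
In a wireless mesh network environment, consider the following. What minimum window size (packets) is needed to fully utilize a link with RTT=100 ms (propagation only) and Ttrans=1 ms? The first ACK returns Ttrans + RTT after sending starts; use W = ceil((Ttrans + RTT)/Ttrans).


Given: Ttrans = 1 ms, RTT = 100 ms (= 2 * Tprop, Tprop = 50 ms)
Time until first ACK returns = Ttrans + RTT = 1 + 100 = 101 ms
Need W * Ttrans >= Ttrans + RTT  ->  W >= (Ttrans + RTT) / Ttrans
(Ttrans + RTT) / Ttrans = 101 / 1 = 101
W_min = ceil(101) = 101

101


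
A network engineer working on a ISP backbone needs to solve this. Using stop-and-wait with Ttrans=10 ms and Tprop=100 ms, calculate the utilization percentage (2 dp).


Given: Ttrans = 10 ms, Tprop = 100 ms
RTT = 2 * Tprop = 2 * 100 = 200 ms
U = Ttrans / (Ttrans + RTT)
U = 10 / (10 + 200)
U = 10 / 210 = 0.047619
U% = 4.76%

4.76


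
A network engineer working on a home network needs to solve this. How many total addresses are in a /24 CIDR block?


Given: CIDR prefix /24
Host bits = 32 - 24 = 8
Total addresses = 2^8 = 256

256


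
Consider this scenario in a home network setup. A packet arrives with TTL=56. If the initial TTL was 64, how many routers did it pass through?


Given: initial TTL = 64, received TTL = 56
Hops = initial TTL - received TTL
Hops = 64 - 56 = 8

8


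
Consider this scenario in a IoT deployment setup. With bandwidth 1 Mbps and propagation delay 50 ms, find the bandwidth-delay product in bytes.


Given: bandwidth = 1 Mbps, delay = 50 ms
BDP in bits = 1 * 10^6 * 50 / 1000
BDP in bits = 50000
BDP in bytes = 50000 / 8 = 6250

6250


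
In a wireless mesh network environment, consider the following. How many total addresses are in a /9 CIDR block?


Given: CIDR prefix /9
Host bits = 32 - 9 = 23
Total addresses = 2^23 = 8388608

8388608


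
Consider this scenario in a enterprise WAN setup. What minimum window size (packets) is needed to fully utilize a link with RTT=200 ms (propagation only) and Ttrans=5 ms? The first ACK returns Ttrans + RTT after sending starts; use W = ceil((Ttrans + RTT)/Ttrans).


Given: Ttrans = 5 ms, RTT = 200 ms (= 2 * Tprop, Tprop = 100 ms)
Time until first ACK returns = Ttrans + RTT = 5 + 200 = 205 ms
Need W * Ttrans >= Ttrans + RTT  ->  W >= (Ttrans + RTT) / Ttrans
(Ttrans + RTT) / Ttrans = 205 / 5 = 41
W_min = ceil(41) = 41

41


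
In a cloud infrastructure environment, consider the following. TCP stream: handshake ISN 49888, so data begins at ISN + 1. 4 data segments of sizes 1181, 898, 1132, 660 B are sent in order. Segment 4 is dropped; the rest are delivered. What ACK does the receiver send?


SYN uses sequence number 49888; first data byte = ISN + 1 = 49889.
Segment 1: SEQ = 49889, len = 1181 B, covers [49889, 51069]
Segment 2: SEQ = 51070, len = 898 B, covers [51070, 51967]
Segment 3: SEQ = 51968, len = 1132 B, covers [51968, 53099]
Segment 4: SEQ = 53100, len = 660 B, covers [53100, 53759] [LOST]
In-order data received: bytes [49889, 53099] (segments 1..3).
Segment 4 missing -> gap begins at byte 53100.
Cumulative ACK = next expected in-order byte = 49889 + 1181 + 898 + 1132 = 53100

53100


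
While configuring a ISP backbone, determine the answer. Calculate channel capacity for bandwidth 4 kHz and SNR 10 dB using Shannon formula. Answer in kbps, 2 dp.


Given: B = 4 kHz, SNR = 10 dB
SNR linear = 10^(10/10) = 10
1 + SNR = 11
log2(11) = 3.4594316186
C = 4 * 1000 * 3.4594316186 = 13837.7265 bps
C = 13.837726 kbps -> 13.84 kbps (2 dp)

13.84


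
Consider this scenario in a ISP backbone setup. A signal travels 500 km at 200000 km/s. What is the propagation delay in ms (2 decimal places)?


Given: distance = 500 km, speed = 200000 km/s
Delay = distance / speed = 500 / 200000 seconds
Delay in ms = 500 * 1000 / 200000
Delay = 2.5000 ms
Rounded to 2 dp = 2.50 ms

2.50


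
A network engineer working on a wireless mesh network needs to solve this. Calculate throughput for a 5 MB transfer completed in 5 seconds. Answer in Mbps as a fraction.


Given: file = 5 MB, time = 5 s
File in Mb = 5 * 8 = 40 Mb
Throughput = 40 / 5 Mbps
Throughput = 8 Mbps

8


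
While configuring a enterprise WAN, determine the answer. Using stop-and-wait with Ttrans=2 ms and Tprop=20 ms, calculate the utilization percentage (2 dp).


Given: Ttrans = 2 ms, Tprop = 20 ms
RTT = 2 * Tprop = 2 * 20 = 40 ms
U = Ttrans / (Ttrans + RTT)
U = 2 / (2 + 40)
U = 2 / 42 = 0.047619
U% = 4.76%

4.76


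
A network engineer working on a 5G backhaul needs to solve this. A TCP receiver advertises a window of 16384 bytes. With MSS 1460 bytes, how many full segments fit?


Given: RWND = 16384 bytes, MSS = 1460 bytes
Full segments = floor(RWND / MSS)
Full segments = floor(16384 / 1460)
Full segments = floor(11.2219) = 11

11


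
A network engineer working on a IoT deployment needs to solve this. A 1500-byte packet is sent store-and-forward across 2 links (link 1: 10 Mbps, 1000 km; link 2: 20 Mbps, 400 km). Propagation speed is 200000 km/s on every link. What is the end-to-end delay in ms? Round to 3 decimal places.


Packet = 1500 bytes = 12000 bits. Store-and-forward: sum (t_trans + t_prop) per link.
Link 1: t_trans = 12000/(10*10^6) s = 1.2000 ms; t_prop = 1000/200000 s = 5.0000 ms; subtotal = 6.2000 ms
Link 2: t_trans = 12000/(20*10^6) s = 0.6000 ms; t_prop = 400/200000 s = 2.0000 ms; subtotal = 2.6000 ms
End-to-end = 6.2000 + 2.6000 = 8.8000 ms -> 8.800 ms (3 dp)

8.800


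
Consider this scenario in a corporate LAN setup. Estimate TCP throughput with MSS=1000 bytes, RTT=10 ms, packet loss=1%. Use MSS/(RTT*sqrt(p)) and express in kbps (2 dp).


Given: MSS = 1000 bytes, RTT = 10 ms, loss = 1%
RTT in seconds = 10 / 1000 = 0.01
Loss rate = 1% = 0.01
sqrt(loss) = sqrt(0.01) = 0.1
Throughput (bytes/s) = 1000 / (0.01 * 0.1) = 1000000.0000
Throughput (kbps) = 1000000.0000 * 8 / 1000 = 8000.000000 -> 8000.00 kbps (2 dp)

8000.00


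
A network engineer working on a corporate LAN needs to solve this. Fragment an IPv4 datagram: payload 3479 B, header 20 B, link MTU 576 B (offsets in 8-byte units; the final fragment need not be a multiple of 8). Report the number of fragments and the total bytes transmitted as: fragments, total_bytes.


Max data per non-final fragment = floor((MTU - header)/8)*8 = floor((576 - 20)/8)*8 = floor(556/8)*8 = 552 B
Final fragment needs no 8-byte alignment: it can carry up to MTU - header = 556 B
Non-final fragments needed = ceil((payload - 556) / 552) = ceil(2923/552) = ceil(5.2953) = 6
Number of fragments = 6 + 1 = 7
Fragment sizes (data): 6 * 552 B + 167 B (last, 167 <= 556 OK)
Total bytes sent = payload + n_frags * header = 3479 + 7*20 = 3479 + 140 = 3619 B

7, 3619


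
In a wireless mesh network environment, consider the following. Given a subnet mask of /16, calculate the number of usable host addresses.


Given: subnet mask /16
Host bits = 32 - 16 = 16
Total addresses = 2^16 = 65536
Usable hosts = 65536 - 2 (network + broadcast) = 65534

65534


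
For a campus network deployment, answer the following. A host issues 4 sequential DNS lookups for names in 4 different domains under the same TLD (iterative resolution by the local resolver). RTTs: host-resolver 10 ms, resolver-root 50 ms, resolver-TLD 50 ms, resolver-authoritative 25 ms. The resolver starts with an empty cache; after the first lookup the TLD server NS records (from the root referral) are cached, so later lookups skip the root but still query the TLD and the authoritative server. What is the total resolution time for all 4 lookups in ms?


Lookup 1 (cold cache): local + root + TLD + auth = 10 + 50 + 50 + 25 = 135 ms
Lookups 2..4 (TLD NS cached -> skip root; new domain -> still ask TLD and auth): local + TLD + auth = 10 + 50 + 25 = 85 ms each
Remaining 3 lookups: 3 * 85 = 255 ms
Total = 135 + 255 = 390 ms

390


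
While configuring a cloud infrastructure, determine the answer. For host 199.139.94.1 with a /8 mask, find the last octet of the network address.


Given: IP = 199.139.94.1, prefix = /8
Subnet mask = 255.0.0.0
Last octet of IP: 1
Last octet of mask: 0
Network last octet = 1 AND 0 = 0

0


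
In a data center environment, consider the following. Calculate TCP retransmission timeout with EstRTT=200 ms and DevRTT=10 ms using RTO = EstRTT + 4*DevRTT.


Given: EstRTT = 200 ms, DevRTT = 10 ms
Timeout = EstRTT + 4 * DevRTT
4 * DevRTT = 4 * 10 = 40
Timeout = 200 + 40 = 240 ms

240


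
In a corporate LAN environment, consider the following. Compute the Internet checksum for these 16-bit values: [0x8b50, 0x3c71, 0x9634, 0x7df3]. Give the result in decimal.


Given words: [0x8b50, 0x3c71, 0x9634, 0x7df3]
Step 1: Sum all words
Raw sum = 35664 + 15473 + 38452 + 32243 = 121832
Step 2: Fold carry: (56296 + 1) = 56297
One's complement = ~56297 & 0xFFFF = 9238

9238


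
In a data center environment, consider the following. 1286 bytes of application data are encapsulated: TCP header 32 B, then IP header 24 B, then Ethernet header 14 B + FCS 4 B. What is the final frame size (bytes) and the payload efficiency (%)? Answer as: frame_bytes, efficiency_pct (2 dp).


TCP segment = 1286 + 32 = 1318 B
IP packet = 1318 + 24 = 1342 B
Ethernet frame = 1342 + 14 + 4 = 1360 B
Efficiency = app / frame = 1286 / 1360 = 0.945588 = 94.5588% -> 94.56% (2 dp)

1360, 94.56


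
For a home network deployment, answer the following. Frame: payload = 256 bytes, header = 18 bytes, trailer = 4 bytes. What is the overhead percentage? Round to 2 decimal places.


Given: payload = 256 B, header = 18 B, trailer = 4 B
Overhead bytes = header + trailer = 18 + 4 = 22
Total frame = payload + overhead = 256 + 22 = 278
Overhead % = 22 / 278 * 100 = 7.9137% -> 7.91% (2 dp)

7.91


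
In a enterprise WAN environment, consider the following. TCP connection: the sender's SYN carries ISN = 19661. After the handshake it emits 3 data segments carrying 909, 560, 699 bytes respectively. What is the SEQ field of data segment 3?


The SYN occupies sequence number ISN = 19661, so the first data byte is ISN + 1 = 19662.
SEQ of data segment i = (ISN + 1) + sum of payload sizes of segments 1..i-1.
Segment 1: SEQ = 19662, payload = 909 bytes
Segment 2: SEQ = 20571, payload = 560 bytes
Segment 3: SEQ = 21131, payload = 699 bytes
SEQ of segment 3 = 19662 + 909 + 560 = 21131

21131


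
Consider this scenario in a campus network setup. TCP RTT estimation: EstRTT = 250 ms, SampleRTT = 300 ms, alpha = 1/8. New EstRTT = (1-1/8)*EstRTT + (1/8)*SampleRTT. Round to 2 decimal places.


Given: EstRTT = 250 ms, SampleRTT = 300 ms, alpha = 1/8
New EstRTT = (1 - alpha) * EstRTT + alpha * SampleRTT
(7/8) * 250 = 218.75
(1/8) * 300 = 37.5
New EstRTT = 218.75 + 37.5 = 256.25 ms -> 256.25 ms (2 dp)

256.25


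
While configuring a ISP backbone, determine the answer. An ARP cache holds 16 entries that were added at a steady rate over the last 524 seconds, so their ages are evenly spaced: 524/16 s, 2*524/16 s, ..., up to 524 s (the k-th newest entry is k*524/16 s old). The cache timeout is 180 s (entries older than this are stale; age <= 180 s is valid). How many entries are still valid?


Ages are k * 524/16 s for k = 1..16 (spacing = 32.7500 s).
Entry k is valid iff k * 524/16 <= 180 iff k <= 16 * 180 / 524 = 5.4962
n_valid = floor(5.4962) = 5
(n_stale = 16 - 5 = 11)

5


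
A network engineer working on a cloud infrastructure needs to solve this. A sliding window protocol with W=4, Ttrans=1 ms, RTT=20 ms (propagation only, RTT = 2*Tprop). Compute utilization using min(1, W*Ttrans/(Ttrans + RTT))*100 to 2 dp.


Given: W = 4, Ttrans = 1 ms, RTT = 20 ms (= 2 * Tprop, Tprop = 10 ms)
Cycle time = Ttrans + RTT = 1 + 20 = 21 ms (first packet sent until its ACK returns)
W * Ttrans = 4 * 1 = 4 ms of sending per cycle
W * Ttrans / (Ttrans + RTT) = 4 / 21 = 0.190476
U = min(1, 0.190476) = 0.190476
U% = 19.05%

19.05


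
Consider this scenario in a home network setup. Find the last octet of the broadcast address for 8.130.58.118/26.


Given: IP = 8.130.58.118, prefix = /26
Host bits = 32 - 26 = 6
Network last octet = 118 AND mask = 64
Host part size = 2^6 - 1 = 63
Broadcast last octet = 64 OR 63 = 127

127


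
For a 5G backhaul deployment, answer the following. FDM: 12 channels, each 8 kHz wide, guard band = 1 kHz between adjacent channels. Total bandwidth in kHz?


Given: 12 channels, 8 kHz each, guard = 1 kHz
Channel bandwidth = 12 * 8 = 96 kHz
Guard bands = 11 gaps * 1 kHz = 11 kHz
Total = 96 + 11 = 107 kHz

107


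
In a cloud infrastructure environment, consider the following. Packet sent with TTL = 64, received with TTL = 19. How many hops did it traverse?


Given: initial TTL = 64, received TTL = 19
Hops = initial TTL - received TTL
Hops = 64 - 19 = 45

45


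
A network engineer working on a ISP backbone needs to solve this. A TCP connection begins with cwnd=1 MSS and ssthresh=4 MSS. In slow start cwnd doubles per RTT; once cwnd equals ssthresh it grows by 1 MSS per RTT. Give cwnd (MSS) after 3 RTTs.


RTT 0: cwnd = 1 MSS (initial)
RTT 1: cwnd = 2 MSS (slow start, doubled)
RTT 2: cwnd = 4 MSS (slow start, doubled)
RTT 3: cwnd = 5 MSS (congestion avoidance, +1)

5


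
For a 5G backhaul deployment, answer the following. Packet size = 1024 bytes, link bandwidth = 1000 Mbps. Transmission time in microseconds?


Given: packet = 1024 bytes, bandwidth = 1000 Mbps
Packet in bits = 1024 * 8 = 8192 bits
Bandwidth = 1000 * 10^6 = 1000000000 bps
Time = 8192 / 1000000000 seconds
Time in us = 8192 * 10^6 / 1000000000 = 8.192

8.192


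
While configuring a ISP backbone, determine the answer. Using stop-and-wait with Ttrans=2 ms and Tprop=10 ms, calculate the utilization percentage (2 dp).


Given: Ttrans = 2 ms, Tprop = 10 ms
RTT = 2 * Tprop = 2 * 10 = 20 ms
U = Ttrans / (Ttrans + RTT)
U = 2 / (2 + 20)
U = 2 / 22 = 0.090909
U% = 9.09%

9.09


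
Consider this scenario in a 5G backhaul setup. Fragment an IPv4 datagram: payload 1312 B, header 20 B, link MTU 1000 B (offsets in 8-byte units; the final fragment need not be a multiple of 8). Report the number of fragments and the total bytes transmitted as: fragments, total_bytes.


Max data per non-final fragment = floor((MTU - header)/8)*8 = floor((1000 - 20)/8)*8 = floor(980/8)*8 = 976 B
Final fragment needs no 8-byte alignment: it can carry up to MTU - header = 980 B
Non-final fragments needed = ceil((payload - 980) / 976) = ceil(332/976) = ceil(0.3402) = 1
Number of fragments = 1 + 1 = 2
Fragment sizes (data): 1 * 976 B + 336 B (last, 336 <= 980 OK)
Total bytes sent = payload + n_frags * header = 1312 + 2*20 = 1312 + 40 = 1352 B

2, 1352


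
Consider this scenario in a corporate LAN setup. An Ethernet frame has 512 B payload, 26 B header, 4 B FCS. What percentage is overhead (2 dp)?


Given: payload = 512 B, header = 26 B, trailer = 4 B
Overhead bytes = header + trailer = 26 + 4 = 30
Total frame = payload + overhead = 512 + 30 = 542
Overhead % = 30 / 542 * 100 = 5.5351% -> 5.54% (2 dp)

5.54


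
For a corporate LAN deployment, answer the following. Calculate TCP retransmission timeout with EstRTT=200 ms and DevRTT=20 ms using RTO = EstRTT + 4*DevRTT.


Given: EstRTT = 200 ms, DevRTT = 20 ms
Timeout = EstRTT + 4 * DevRTT
4 * DevRTT = 4 * 20 = 80
Timeout = 200 + 80 = 280 ms

280


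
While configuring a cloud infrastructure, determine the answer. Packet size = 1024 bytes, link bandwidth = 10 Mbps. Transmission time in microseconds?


Given: packet = 1024 bytes, bandwidth = 10 Mbps
Packet in bits = 1024 * 8 = 8192 bits
Bandwidth = 10 * 10^6 = 10000000 bps
Time = 8192 / 10000000 seconds
Time in us = 8192 * 10^6 / 10000000 = 819.2

819.2


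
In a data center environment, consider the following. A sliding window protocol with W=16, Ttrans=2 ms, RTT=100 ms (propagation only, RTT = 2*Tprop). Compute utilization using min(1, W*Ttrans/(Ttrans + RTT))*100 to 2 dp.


Given: W = 16, Ttrans = 2 ms, RTT = 100 ms (= 2 * Tprop, Tprop = 50 ms)
Cycle time = Ttrans + RTT = 2 + 100 = 102 ms (first packet sent until its ACK returns)
W * Ttrans = 16 * 2 = 32 ms of sending per cycle
W * Ttrans / (Ttrans + RTT) = 32 / 102 = 0.313725
U = min(1, 0.313725) = 0.313725
U% = 31.37%

31.37


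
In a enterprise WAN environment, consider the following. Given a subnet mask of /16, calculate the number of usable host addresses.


Given: subnet mask /16
Host bits = 32 - 16 = 16
Total addresses = 2^16 = 65536
Usable hosts = 65536 - 2 (network + broadcast) = 65534

65534


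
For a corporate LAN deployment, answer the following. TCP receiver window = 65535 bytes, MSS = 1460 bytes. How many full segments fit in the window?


Given: RWND = 65535 bytes, MSS = 1460 bytes
Full segments = floor(RWND / MSS)
Full segments = floor(65535 / 1460)
Full segments = floor(44.887) = 44

44


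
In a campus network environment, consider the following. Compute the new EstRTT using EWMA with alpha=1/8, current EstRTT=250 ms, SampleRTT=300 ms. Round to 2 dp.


Given: EstRTT = 250 ms, SampleRTT = 300 ms, alpha = 1/8
New EstRTT = (1 - alpha) * EstRTT + alpha * SampleRTT
(7/8) * 250 = 218.75
(1/8) * 300 = 37.5
New EstRTT = 218.75 + 37.5 = 256.25 ms -> 256.25 ms (2 dp)

256.25


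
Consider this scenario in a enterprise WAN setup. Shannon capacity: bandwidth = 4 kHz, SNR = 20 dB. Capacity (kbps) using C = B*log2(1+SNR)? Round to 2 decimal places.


Given: B = 4 kHz, SNR = 20 dB
SNR linear = 10^(20/10) = 100
1 + SNR = 101
log2(101) = 6.6582114828
C = 4 * 1000 * 6.6582114828 = 26632.8459 bps
C = 26.632846 kbps -> 26.63 kbps (2 dp)

26.63


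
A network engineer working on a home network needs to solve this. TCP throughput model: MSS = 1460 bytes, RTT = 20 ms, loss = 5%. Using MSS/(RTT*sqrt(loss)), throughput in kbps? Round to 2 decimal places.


Given: MSS = 1460 bytes, RTT = 20 ms, loss = 5%
RTT in seconds = 20 / 1000 = 0.02
Loss rate = 5% = 0.05
sqrt(loss) = sqrt(0.05) = 0.223606797750
Throughput (bytes/s) = 1460 / (0.02 * 0.223606797750) = 326465.9247
Throughput (kbps) = 326465.9247 * 8 / 1000 = 2611.727398 -> 2611.73 kbps (2 dp)

2611.73


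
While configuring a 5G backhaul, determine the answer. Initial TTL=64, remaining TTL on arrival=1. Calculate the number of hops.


Given: initial TTL = 64, received TTL = 1
Hops = initial TTL - received TTL
Hops = 64 - 1 = 63

63


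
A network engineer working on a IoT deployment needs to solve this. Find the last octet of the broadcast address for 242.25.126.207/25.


Given: IP = 242.25.126.207, prefix = /25
Host bits = 32 - 25 = 7
Network last octet = 207 AND mask = 128
Host part size = 2^7 - 1 = 127
Broadcast last octet = 128 OR 127 = 255

255


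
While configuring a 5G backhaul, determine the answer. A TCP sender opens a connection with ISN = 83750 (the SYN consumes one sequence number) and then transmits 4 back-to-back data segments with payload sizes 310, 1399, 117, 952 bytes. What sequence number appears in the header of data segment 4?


The SYN occupies sequence number ISN = 83750, so the first data byte is ISN + 1 = 83751.
SEQ of data segment i = (ISN + 1) + sum of payload sizes of segments 1..i-1.
Segment 1: SEQ = 83751, payload = 310 bytes
Segment 2: SEQ = 84061, payload = 1399 bytes
Segment 3: SEQ = 85460, payload = 117 bytes
Segment 4: SEQ = 85577, payload = 952 bytes
SEQ of segment 4 = 83751 + 310 + 1399 + 117 = 85577

85577


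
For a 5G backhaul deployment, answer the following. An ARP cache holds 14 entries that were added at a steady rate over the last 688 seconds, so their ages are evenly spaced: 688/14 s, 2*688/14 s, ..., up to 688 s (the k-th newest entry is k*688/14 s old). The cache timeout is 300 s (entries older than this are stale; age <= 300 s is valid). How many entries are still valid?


Ages are k * 688/14 s for k = 1..14 (spacing = 49.1429 s).
Entry k is valid iff k * 688/14 <= 300 iff k <= 14 * 300 / 688 = 6.1047
n_valid = floor(6.1047) = 6
(n_stale = 14 - 6 = 8)

6


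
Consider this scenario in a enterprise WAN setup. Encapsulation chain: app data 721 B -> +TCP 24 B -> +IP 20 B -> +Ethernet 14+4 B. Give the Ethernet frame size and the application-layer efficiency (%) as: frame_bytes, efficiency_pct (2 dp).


TCP segment = 721 + 24 = 745 B
IP packet = 745 + 20 = 765 B
Ethernet frame = 765 + 14 + 4 = 783 B
Efficiency = app / frame = 721 / 783 = 0.920817 = 92.0817% -> 92.08% (2 dp)

783, 92.08


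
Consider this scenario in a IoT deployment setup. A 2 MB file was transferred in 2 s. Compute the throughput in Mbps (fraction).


Given: file = 2 MB, time = 2 s
File in Mb = 2 * 8 = 16 Mb
Throughput = 16 / 2 Mbps
Throughput = 8 Mbps

8


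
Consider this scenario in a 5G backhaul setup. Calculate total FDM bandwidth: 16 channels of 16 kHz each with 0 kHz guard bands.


Given: 16 channels, 16 kHz each, guard = 0 kHz
Channel bandwidth = 16 * 16 = 256 kHz
Guard bands = 15 gaps * 0 kHz = 0 kHz
Total = 256 + 0 = 256 kHz

256


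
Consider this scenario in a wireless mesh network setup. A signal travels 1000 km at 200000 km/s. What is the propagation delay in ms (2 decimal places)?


Given: distance = 1000 km, speed = 200000 km/s
Delay = distance / speed = 1000 / 200000 seconds
Delay in ms = 1000 * 1000 / 200000
Delay = 5.0000 ms
Rounded to 2 dp = 5.00 ms

5.00


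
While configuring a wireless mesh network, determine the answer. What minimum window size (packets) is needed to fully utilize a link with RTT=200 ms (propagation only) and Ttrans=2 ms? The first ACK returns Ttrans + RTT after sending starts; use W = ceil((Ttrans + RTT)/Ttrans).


Given: Ttrans = 2 ms, RTT = 200 ms (= 2 * Tprop, Tprop = 100 ms)
Time until first ACK returns = Ttrans + RTT = 2 + 200 = 202 ms
Need W * Ttrans >= Ttrans + RTT  ->  W >= (Ttrans + RTT) / Ttrans
(Ttrans + RTT) / Ttrans = 202 / 2 = 101
W_min = ceil(101) = 101

101


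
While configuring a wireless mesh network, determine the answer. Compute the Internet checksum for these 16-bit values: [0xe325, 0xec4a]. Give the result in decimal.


Given words: [0xe325, 0xec4a]
Step 1: Sum all words
Raw sum = 58149 + 60490 = 118639
Step 2: Fold carry: (53103 + 1) = 53104
One's complement = ~53104 & 0xFFFF = 12431

12431


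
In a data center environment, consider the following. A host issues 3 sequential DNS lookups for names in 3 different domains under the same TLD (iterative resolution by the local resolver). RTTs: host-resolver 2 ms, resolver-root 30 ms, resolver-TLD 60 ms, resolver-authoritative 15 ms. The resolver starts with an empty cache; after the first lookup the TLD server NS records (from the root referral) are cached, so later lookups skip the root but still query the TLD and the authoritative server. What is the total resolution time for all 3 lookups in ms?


Lookup 1 (cold cache): local + root + TLD + auth = 2 + 30 + 60 + 15 = 107 ms
Lookups 2..3 (TLD NS cached -> skip root; new domain -> still ask TLD and auth): local + TLD + auth = 2 + 60 + 15 = 77 ms each
Remaining 2 lookups: 2 * 77 = 154 ms
Total = 107 + 154 = 261 ms

261


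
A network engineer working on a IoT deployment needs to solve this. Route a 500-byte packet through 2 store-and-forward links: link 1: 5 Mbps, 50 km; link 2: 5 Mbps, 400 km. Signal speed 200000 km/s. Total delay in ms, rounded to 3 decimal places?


Packet = 500 bytes = 4000 bits. Store-and-forward: sum (t_trans + t_prop) per link.
Link 1: t_trans = 4000/(5*10^6) s = 0.8000 ms; t_prop = 50/200000 s = 0.2500 ms; subtotal = 1.0500 ms
Link 2: t_trans = 4000/(5*10^6) s = 0.8000 ms; t_prop = 400/200000 s = 2.0000 ms; subtotal = 2.8000 ms
End-to-end = 1.0500 + 2.8000 = 3.8500 ms -> 3.850 ms (3 dp)

3.850


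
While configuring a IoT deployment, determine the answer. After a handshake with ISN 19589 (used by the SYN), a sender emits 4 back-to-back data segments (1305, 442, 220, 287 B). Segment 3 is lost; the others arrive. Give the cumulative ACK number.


SYN uses sequence number 19589; first data byte = ISN + 1 = 19590.
Segment 1: SEQ = 19590, len = 1305 B, covers [19590, 20894]
Segment 2: SEQ = 20895, len = 442 B, covers [20895, 21336]
Segment 3: SEQ = 21337, len = 220 B, covers [21337, 21556] [LOST]
Segment 4: SEQ = 21557, len = 287 B, covers [21557, 21843]
In-order data received: bytes [19590, 21336] (segments 1..2).
Segment 3 missing -> gap begins at byte 21337; later segments buffered out of order.
Cumulative ACK = next expected in-order byte = 19590 + 1305 + 442 = 21337

21337


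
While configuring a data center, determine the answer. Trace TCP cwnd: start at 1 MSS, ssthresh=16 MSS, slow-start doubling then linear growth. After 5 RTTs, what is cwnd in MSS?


RTT 0: cwnd = 1 MSS (initial)
RTT 1: cwnd = 2 MSS (slow start, doubled)
RTT 2: cwnd = 4 MSS (slow start, doubled)
RTT 3: cwnd = 8 MSS (slow start, doubled)
RTT 4: cwnd = 16 MSS (slow start, doubled)
RTT 5: cwnd = 17 MSS (congestion avoidance, +1)

17


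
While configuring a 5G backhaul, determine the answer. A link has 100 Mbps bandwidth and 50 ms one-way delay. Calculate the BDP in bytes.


Given: bandwidth = 100 Mbps, delay = 50 ms
BDP in bits = 100 * 10^6 * 50 / 1000
BDP in bits = 5000000
BDP in bytes = 5000000 / 8 = 625000

625000


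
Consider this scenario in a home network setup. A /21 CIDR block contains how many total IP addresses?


Given: CIDR prefix /21
Host bits = 32 - 21 = 11
Total addresses = 2^11 = 2048

2048


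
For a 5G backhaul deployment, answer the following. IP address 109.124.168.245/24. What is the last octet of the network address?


Given: IP = 109.124.168.245, prefix = /24
Subnet mask = 255.255.255.0
Last octet of IP: 245
Last octet of mask: 0
Network last octet = 245 AND 0 = 0

0


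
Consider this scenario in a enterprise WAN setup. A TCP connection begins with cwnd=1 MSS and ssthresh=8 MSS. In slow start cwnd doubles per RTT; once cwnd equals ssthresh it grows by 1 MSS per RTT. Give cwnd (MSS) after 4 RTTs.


RTT 0: cwnd = 1 MSS (initial)
RTT 1: cwnd = 2 MSS (slow start, doubled)
RTT 2: cwnd = 4 MSS (slow start, doubled)
RTT 3: cwnd = 8 MSS (slow start, doubled)
RTT 4: cwnd = 9 MSS (congestion avoidance, +1)

9


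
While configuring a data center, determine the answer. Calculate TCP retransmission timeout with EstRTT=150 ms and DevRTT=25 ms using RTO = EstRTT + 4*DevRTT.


Given: EstRTT = 150 ms, DevRTT = 25 ms
Timeout = EstRTT + 4 * DevRTT
4 * DevRTT = 4 * 25 = 100
Timeout = 150 + 100 = 250 ms

250


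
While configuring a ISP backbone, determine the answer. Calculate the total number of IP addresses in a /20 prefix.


Given: CIDR prefix /20
Host bits = 32 - 20 = 12
Total addresses = 2^12 = 4096

4096


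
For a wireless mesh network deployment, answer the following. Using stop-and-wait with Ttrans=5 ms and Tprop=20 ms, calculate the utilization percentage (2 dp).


Given: Ttrans = 5 ms, Tprop = 20 ms
RTT = 2 * Tprop = 2 * 20 = 40 ms
U = Ttrans / (Ttrans + RTT)
U = 5 / (5 + 40)
U = 5 / 45 = 0.111111
U% = 11.11%

11.11


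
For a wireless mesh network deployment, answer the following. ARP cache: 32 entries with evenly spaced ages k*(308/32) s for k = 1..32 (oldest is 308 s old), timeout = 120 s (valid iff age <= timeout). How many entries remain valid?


Ages are k * 308/32 s for k = 1..32 (spacing = 9.6250 s).
Entry k is valid iff k * 308/32 <= 120 iff k <= 32 * 120 / 308 = 12.4675
n_valid = floor(12.4675) = 12
(n_stale = 32 - 12 = 20)

12


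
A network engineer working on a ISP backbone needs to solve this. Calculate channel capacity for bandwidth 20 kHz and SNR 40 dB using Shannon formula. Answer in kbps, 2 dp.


Given: B = 20 kHz, SNR = 40 dB
SNR linear = 10^(40/10) = 10000
1 + SNR = 10001
log2(10001) = 13.2878566418
C = 20 * 1000 * 13.2878566418 = 265757.1328 bps
C = 265.757133 kbps -> 265.76 kbps (2 dp)

265.76


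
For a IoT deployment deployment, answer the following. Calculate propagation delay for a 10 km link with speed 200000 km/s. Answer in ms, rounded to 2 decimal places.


Given: distance = 10 km, speed = 200000 km/s
Delay = distance / speed = 10 / 200000 seconds
Delay in ms = 10 * 1000 / 200000
Delay = 0.0500 ms
Rounded to 2 dp = 0.05 ms

0.05


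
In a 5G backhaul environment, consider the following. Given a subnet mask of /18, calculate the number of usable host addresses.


Given: subnet mask /18
Host bits = 32 - 18 = 14
Total addresses = 2^14 = 16384
Usable hosts = 16384 - 2 (network + broadcast) = 16382

16382


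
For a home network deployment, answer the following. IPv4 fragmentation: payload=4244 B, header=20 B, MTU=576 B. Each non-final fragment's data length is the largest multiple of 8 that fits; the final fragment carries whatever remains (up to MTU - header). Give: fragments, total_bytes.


Max data per non-final fragment = floor((MTU - header)/8)*8 = floor((576 - 20)/8)*8 = floor(556/8)*8 = 552 B
Final fragment needs no 8-byte alignment: it can carry up to MTU - header = 556 B
Non-final fragments needed = ceil((payload - 556) / 552) = ceil(3688/552) = ceil(6.6812) = 7
Number of fragments = 7 + 1 = 8
Fragment sizes (data): 7 * 552 B + 380 B (last, 380 <= 556 OK)
Total bytes sent = payload + n_frags * header = 4244 + 8*20 = 4244 + 160 = 4404 B

8, 4404


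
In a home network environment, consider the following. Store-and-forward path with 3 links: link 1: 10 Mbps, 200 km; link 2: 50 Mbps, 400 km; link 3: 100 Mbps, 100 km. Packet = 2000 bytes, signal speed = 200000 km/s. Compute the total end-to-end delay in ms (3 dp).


Packet = 2000 bytes = 16000 bits. Store-and-forward: sum (t_trans + t_prop) per link.
Link 1: t_trans = 16000/(10*10^6) s = 1.6000 ms; t_prop = 200/200000 s = 1.0000 ms; subtotal = 2.6000 ms
Link 2: t_trans = 16000/(50*10^6) s = 0.3200 ms; t_prop = 400/200000 s = 2.0000 ms; subtotal = 2.3200 ms
Link 3: t_trans = 16000/(100*10^6) s = 0.1600 ms; t_prop = 100/200000 s = 0.5000 ms; subtotal = 0.6600 ms
End-to-end = 2.6000 + 2.3200 + 0.6600 = 5.5800 ms -> 5.580 ms (3 dp)

5.580


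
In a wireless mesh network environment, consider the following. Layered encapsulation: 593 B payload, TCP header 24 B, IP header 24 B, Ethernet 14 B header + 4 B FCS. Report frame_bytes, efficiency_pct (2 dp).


TCP segment = 593 + 24 = 617 B
IP packet = 617 + 24 = 641 B
Ethernet frame = 641 + 14 + 4 = 659 B
Efficiency = app / frame = 593 / 659 = 0.899848 = 89.9848% -> 89.98% (2 dp)

659, 89.98


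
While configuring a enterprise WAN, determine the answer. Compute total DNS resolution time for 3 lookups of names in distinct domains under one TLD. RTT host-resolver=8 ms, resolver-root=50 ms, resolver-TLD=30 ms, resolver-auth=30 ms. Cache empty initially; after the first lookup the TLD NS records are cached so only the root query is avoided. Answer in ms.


Lookup 1 (cold cache): local + root + TLD + auth = 8 + 50 + 30 + 30 = 118 ms
Lookups 2..3 (TLD NS cached -> skip root; new domain -> still ask TLD and auth): local + TLD + auth = 8 + 30 + 30 = 68 ms each
Remaining 2 lookups: 2 * 68 = 136 ms
Total = 118 + 136 = 254 ms

254


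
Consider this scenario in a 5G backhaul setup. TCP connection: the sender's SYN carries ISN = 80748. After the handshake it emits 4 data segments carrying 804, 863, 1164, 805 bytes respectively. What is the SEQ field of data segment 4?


The SYN occupies sequence number ISN = 80748, so the first data byte is ISN + 1 = 80749.
SEQ of data segment i = (ISN + 1) + sum of payload sizes of segments 1..i-1.
Segment 1: SEQ = 80749, payload = 804 bytes
Segment 2: SEQ = 81553, payload = 863 bytes
Segment 3: SEQ = 82416, payload = 1164 bytes
Segment 4: SEQ = 83580, payload = 805 bytes
SEQ of segment 4 = 80749 + 804 + 863 + 1164 = 83580

83580


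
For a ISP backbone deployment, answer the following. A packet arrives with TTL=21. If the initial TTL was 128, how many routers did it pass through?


Given: initial TTL = 128, received TTL = 21
Hops = initial TTL - received TTL
Hops = 128 - 21 = 107

107


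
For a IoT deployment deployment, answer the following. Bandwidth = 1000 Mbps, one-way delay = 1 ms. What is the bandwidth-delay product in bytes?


Given: bandwidth = 1000 Mbps, delay = 1 ms
BDP in bits = 1000 * 10^6 * 1 / 1000
BDP in bits = 1000000
BDP in bytes = 1000000 / 8 = 125000

125000


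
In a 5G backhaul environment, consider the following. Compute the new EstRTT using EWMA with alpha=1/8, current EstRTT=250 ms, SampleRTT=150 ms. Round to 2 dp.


Given: EstRTT = 250 ms, SampleRTT = 150 ms, alpha = 1/8
New EstRTT = (1 - alpha) * EstRTT + alpha * SampleRTT
(7/8) * 250 = 218.75
(1/8) * 150 = 18.75
New EstRTT = 218.75 + 18.75 = 237.5 ms -> 237.50 ms (2 dp)

237.50


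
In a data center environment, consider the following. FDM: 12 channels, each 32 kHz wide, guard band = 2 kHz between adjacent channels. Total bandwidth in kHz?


Given: 12 channels, 32 kHz each, guard = 2 kHz
Channel bandwidth = 12 * 32 = 384 kHz
Guard bands = 11 gaps * 2 kHz = 22 kHz
Total = 384 + 22 = 406 kHz

406


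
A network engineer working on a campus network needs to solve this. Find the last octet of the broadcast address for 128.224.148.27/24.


Given: IP = 128.224.148.27, prefix = /24
Host bits = 32 - 24 = 8
Network last octet = 27 AND mask = 0
Host part size = 2^8 - 1 = 255
Broadcast last octet = 0 OR 255 = 255

255


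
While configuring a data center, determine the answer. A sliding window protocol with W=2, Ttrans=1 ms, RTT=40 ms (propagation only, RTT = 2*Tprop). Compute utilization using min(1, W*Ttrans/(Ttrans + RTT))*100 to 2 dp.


Given: W = 2, Ttrans = 1 ms, RTT = 40 ms (= 2 * Tprop, Tprop = 20 ms)
Cycle time = Ttrans + RTT = 1 + 40 = 41 ms (first packet sent until its ACK returns)
W * Ttrans = 2 * 1 = 2 ms of sending per cycle
W * Ttrans / (Ttrans + RTT) = 2 / 41 = 0.048780
U = min(1, 0.048780) = 0.048780
U% = 4.88%

4.88


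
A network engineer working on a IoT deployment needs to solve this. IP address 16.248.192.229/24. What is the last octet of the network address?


Given: IP = 16.248.192.229, prefix = /24
Subnet mask = 255.255.255.0
Last octet of IP: 229
Last octet of mask: 0
Network last octet = 229 AND 0 = 0

0


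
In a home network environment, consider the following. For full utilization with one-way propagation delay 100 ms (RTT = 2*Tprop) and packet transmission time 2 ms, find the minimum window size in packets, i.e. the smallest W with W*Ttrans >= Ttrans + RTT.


Given: Ttrans = 2 ms, RTT = 200 ms (= 2 * Tprop, Tprop = 100 ms)
Time until first ACK returns = Ttrans + RTT = 2 + 200 = 202 ms
Need W * Ttrans >= Ttrans + RTT  ->  W >= (Ttrans + RTT) / Ttrans
(Ttrans + RTT) / Ttrans = 202 / 2 = 101
W_min = ceil(101) = 101

101


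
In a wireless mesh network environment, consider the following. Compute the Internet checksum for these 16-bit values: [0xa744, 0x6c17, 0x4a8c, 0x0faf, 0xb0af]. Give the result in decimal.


Given words: [0xa744, 0x6c17, 0x4a8c, 0x0faf, 0xb0af]
Step 1: Sum all words
Raw sum = 42820 + 27671 + 19084 + 4015 + 45231 = 138821
Step 2: Fold carry: (7749 + 2) = 7751
One's complement = ~7751 & 0xFFFF = 57784

57784


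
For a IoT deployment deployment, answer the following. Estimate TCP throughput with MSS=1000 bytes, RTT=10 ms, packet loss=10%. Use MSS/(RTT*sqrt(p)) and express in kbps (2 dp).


Given: MSS = 1000 bytes, RTT = 10 ms, loss = 10%
RTT in seconds = 10 / 1000 = 0.01
Loss rate = 10% = 0.1
sqrt(loss) = sqrt(0.1) = 0.316227766017
Throughput (bytes/s) = 1000 / (0.01 * 0.316227766017) = 316227.7660
Throughput (kbps) = 316227.7660 * 8 / 1000 = 2529.822128 -> 2529.82 kbps (2 dp)

2529.82


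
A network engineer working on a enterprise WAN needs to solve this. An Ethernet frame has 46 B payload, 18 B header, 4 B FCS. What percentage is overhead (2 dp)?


Given: payload = 46 B, header = 18 B, trailer = 4 B
Overhead bytes = header + trailer = 18 + 4 = 22
Total frame = payload + overhead = 46 + 22 = 68
Overhead % = 22 / 68 * 100 = 32.3529% -> 32.35% (2 dp)

32.35


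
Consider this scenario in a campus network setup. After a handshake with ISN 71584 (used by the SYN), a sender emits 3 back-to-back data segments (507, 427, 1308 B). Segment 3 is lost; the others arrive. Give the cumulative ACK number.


SYN uses sequence number 71584; first data byte = ISN + 1 = 71585.
Segment 1: SEQ = 71585, len = 507 B, covers [71585, 72091]
Segment 2: SEQ = 72092, len = 427 B, covers [72092, 72518]
Segment 3: SEQ = 72519, len = 1308 B, covers [72519, 73826] [LOST]
In-order data received: bytes [71585, 72518] (segments 1..2).
Segment 3 missing -> gap begins at byte 72519.
Cumulative ACK = next expected in-order byte = 71585 + 507 + 427 = 72519

72519


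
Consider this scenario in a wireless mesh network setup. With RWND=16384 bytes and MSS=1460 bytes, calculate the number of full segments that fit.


Given: RWND = 16384 bytes, MSS = 1460 bytes
Full segments = floor(RWND / MSS)
Full segments = floor(16384 / 1460)
Full segments = floor(11.2219) = 11

11


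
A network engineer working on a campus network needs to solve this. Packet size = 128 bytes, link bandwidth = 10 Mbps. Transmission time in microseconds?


Given: packet = 128 bytes, bandwidth = 10 Mbps
Packet in bits = 128 * 8 = 1024 bits
Bandwidth = 10 * 10^6 = 10000000 bps
Time = 1024 / 10000000 seconds
Time in us = 1024 * 10^6 / 10000000 = 102.4

102.4


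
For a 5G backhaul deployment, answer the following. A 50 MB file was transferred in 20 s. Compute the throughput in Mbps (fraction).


Given: file = 50 MB, time = 20 s
File in Mb = 50 * 8 = 400 Mb
Throughput = 400 / 20 Mbps
Throughput = 20 Mbps

20


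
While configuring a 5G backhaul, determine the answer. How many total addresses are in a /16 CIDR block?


Given: CIDR prefix /16
Host bits = 32 - 16 = 16
Total addresses = 2^16 = 65536

65536
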